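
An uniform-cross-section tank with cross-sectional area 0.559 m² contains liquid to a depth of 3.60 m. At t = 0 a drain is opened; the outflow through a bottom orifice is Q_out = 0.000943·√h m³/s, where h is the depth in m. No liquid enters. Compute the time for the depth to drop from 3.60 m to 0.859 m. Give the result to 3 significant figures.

A dh/dt = −Q_out = −0.000943 √h.
∫ h^(−1/2) dh = −(0.000943/A) ∫ dt, giving 2√h = 2√h₀ − (0.000943/A) t.
t = 2A(√h₀ − √h)/0.000943 = 2·0.559·(√3.60 − √0.859)/0.000943
  = 1.1180 × (1.8974 − 0.92682) / 0.000943 = 1150.7 s.

1150 s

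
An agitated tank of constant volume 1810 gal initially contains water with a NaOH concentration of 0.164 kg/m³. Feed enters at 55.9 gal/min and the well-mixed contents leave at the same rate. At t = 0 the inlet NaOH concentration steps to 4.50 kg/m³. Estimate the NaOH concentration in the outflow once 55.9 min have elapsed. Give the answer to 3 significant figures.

Unsteady species balance (constant V, well mixed): V dC/dt = Q(C_in − C).
So dC/dt = (C_in − C)/τ with τ = V/Q = 1810/55.9 = 32.379 min.
This is linear first-order; C(t) = C_in + (C₀ − C_in) e^(−t/τ).
C(55.9) = 4.50 + (0.164 − 4.50)·e^(−55.9/32.379) = 4.50 + (-4.3360)·0.17792 = 3.7285 kg/m³.

3.73 kg/m³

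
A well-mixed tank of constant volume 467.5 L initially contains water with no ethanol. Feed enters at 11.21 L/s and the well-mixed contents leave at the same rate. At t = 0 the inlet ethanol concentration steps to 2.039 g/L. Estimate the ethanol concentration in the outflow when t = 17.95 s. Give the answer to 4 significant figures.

Transient balance on the dissolved component: V dC/dt = Q(C_in − C).
Rewrite as dC/dt + C/τ = C_in/τ, τ = V/Q = 41.7038 s.
C approaches C_in exponentially: C(t) = C_in + (C₀ − C_in) e^(−t/τ).
C(17.95) = 2.039 + (0 − 2.039)·e^(−17.95/41.7038) = 2.039 + (-2.03900)·0.650239 = 0.713164 g/L.

0.7132 g/L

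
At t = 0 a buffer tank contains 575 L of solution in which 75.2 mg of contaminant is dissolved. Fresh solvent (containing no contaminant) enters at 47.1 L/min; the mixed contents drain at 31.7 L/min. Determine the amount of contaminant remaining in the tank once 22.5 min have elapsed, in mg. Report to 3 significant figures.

Let m(t) be the amount of contaminant. Volume: V(t) = V₀ + (Q_in − Q_out) t = 575 + 15.400 t; V(22.5) = 921.50 L.
Species balance (pure solvent in): dm/dt = −Q_out · m/V(t).
Separate: dm/m = −Q_out dt/V(t) ⇒ ln(m/m₀) = −(Q_out/(Q_in−Q_out)) ln(V/V₀).
m = m₀ (V₀/V)^(Q_out/(Q_in−Q_out)) = 75.2 × (575/921.50)^(2.0584) = 28.483 mg.

28.5 mg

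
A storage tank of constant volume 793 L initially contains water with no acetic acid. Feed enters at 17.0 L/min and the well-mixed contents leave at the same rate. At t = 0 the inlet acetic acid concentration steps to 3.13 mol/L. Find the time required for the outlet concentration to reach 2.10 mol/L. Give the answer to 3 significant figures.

Species balance: V dC/dt = Q(C_in − C) ⇒ τ = V/Q = 46.647 min.
C(t) = C_in + (C₀ − C_in) e^(−t/τ). Set C = 2.10 and solve for t:
e^(−t/τ) = (C − C_in)/(C₀ − C_in) = (2.10 − 3.13)/(0 − 3.13) = 0.32907
t = −τ ln(…) = 46.647 × 1.1115 = 51.847 min.

51.8 min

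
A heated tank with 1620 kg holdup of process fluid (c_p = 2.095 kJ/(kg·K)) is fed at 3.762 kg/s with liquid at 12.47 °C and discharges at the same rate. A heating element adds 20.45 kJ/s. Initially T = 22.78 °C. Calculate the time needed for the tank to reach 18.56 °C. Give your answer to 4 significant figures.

341.0 s

First-law balance (no shaft work): M c_p dT/dt = ṁ c_p (T_in − T) + 20.45.
τ = M/ṁ = 430.622 s; T_ss = T_in + Q̇/(ṁ c_p) = 15.0647 °C.
T(t) = T_ss + (T₀ − T_ss) e^(−t/τ). Set T = 18.56:
e^(−t/τ) = (18.56 − 15.0647)/(22.78 − 15.0647) = 0.453033
t = −430.622 · ln(0.453033) = 340.962 s.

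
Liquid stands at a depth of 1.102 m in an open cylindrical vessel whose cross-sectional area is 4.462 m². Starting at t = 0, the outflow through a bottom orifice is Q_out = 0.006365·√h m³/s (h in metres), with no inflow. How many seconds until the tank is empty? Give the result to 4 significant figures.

Volume balance on the tank: A dh/dt = −0.006365 √h.
Separate and integrate: 2(√h − √h₀) = −(0.006365/A) t.
Set h = 0: 2√h₀ = (0.006365/A) t_empty ⇒ t_empty = 2A√h₀/0.006365.
t_empty = 2·4.462·√1.102/0.006365 = 8.92400·1.04976/0.006365 = 1471.81 s.

1472 s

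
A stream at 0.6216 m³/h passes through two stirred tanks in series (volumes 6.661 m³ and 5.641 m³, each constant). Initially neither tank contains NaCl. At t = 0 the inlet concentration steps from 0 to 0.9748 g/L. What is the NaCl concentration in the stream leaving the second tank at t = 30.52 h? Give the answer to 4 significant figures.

Species balance on tank i: dCᵢ/dt = (Cᵢ₋₁ − Cᵢ)/τᵢ with τᵢ = Vᵢ/Q.
τ₁ = 6.661/0.6216 = 10.7159 h; τ₂ = 5.641/0.6216 = 9.07497 h.
Tank 1: C₁ = C_in(1 − e^(−t/τ₁)). Tank 2 (τ₁ ≠ τ₂): C₂ = C_in[1 − (τ₁ e^(−t/τ₁) − τ₂ e^(−t/τ₂))/(τ₁ − τ₂)].
At t = 30.52: e^(−t/τ₁) = 0.0579540, e^(−t/τ₂) = 0.0346278.
C₂ = 0.9748·[1 − (10.7159·0.0579540 − 9.07497·0.0346278)/(1.64093)] = 0.9748·0.813043 = 0.792554 g/L.

0.7926 g/L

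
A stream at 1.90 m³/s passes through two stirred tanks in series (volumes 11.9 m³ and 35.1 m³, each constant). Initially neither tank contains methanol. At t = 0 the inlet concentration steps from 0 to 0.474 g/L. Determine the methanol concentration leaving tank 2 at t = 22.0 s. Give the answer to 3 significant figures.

Each tank obeys Vᵢ dCᵢ/dt = Q(Cᵢ₋₁ − Cᵢ), so τᵢ = Vᵢ/Q.
τ₁ = 11.9/1.90 = 6.2632 s; τ₂ = 35.1/1.90 = 18.474 s.
Solving the cascade with C₁(0)=C₂(0)=0 gives C₂(t) = C_in[1 − (τ₁ e^(−t/τ₁) − τ₂ e^(−t/τ₂))/(τ₁ − τ₂)].
At t = 22.0: e^(−t/τ₁) = 0.029819, e^(−t/τ₂) = 0.30395.
C₂ = 0.474·[1 − (6.2632·0.029819 − 18.474·0.30395)/(-12.211)] = 0.474·0.55544 = 0.26328 g/L.

0.263 g/L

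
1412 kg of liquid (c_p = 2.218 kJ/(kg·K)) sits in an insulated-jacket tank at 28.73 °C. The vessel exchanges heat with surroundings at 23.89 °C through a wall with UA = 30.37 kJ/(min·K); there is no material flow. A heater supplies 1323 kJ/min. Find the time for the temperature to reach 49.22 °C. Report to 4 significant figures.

77.67 min

Heat balance on the well-mixed liquid: M c_p dT/dt = −UA(T − T_amb) + Q̇.
τ = M c_p/UA = 103.122 min; T_ss = T_amb + Q̇/UA = 23.89 + 1323/30.37 = 67.4527 °C.
T(t) = T_ss + (T₀ − T_ss)e^(−t/τ); set T = 49.22:
t = −τ ln[(T − T_ss)/(T₀ − T_ss)] = −103.122 · ln(0.470853) = 77.6724 min.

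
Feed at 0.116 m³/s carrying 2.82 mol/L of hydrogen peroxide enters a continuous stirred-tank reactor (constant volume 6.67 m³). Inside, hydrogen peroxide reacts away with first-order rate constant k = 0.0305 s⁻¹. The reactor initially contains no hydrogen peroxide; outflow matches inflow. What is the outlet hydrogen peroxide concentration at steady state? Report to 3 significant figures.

Accumulation = in − out − consumed: V dC/dt = Q C_in − Q C − k V C.
At steady state: 0 = Q C_in − (Q + kV) C_ss, so C_ss = Q C_in/(Q + kV).
C_ss = 0.116·2.82/(0.116 + 0.0305·6.67) = 0.32712/0.31944 = 1.0241 mol/L.

1.02 mol/L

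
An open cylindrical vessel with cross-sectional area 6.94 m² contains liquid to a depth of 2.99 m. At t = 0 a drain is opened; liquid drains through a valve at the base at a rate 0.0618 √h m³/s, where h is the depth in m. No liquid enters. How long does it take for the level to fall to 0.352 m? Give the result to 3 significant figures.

255 s

A dh/dt = −Q_out = −0.0618 √h.
This is separable: 2 d(√h)/dt = −0.0618/A, so √h = √h₀ − (0.0618/(2A)) t.
t = 2A(√h₀ − √h)/0.0618 = 2·6.94·(√2.99 − √0.352)/0.0618
  = 13.880 × (1.7292 − 0.59330) / 0.0618 = 255.11 s.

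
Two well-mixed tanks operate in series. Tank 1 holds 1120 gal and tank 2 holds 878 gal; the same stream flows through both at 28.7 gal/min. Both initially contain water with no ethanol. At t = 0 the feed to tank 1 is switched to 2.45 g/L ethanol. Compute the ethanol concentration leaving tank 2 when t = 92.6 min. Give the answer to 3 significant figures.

Each tank obeys Vᵢ dCᵢ/dt = Q(Cᵢ₋₁ − Cᵢ), so τᵢ = Vᵢ/Q.
τ₁ = 1120/28.7 = 39.024 min; τ₂ = 878/28.7 = 30.592 min.
Tank 1: C₁ = C_in(1 − e^(−t/τ₁)). Tank 2 (τ₁ ≠ τ₂): C₂ = C_in[1 − (τ₁ e^(−t/τ₁) − τ₂ e^(−t/τ₂))/(τ₁ − τ₂)].
At t = 92.6: e^(−t/τ₁) = 0.093212, e^(−t/τ₂) = 0.048466.
C₂ = 2.45·[1 − (39.024·0.093212 − 30.592·0.048466)/(8.4321)] = 2.45·0.74444 = 1.8239 g/L.

1.82 g/L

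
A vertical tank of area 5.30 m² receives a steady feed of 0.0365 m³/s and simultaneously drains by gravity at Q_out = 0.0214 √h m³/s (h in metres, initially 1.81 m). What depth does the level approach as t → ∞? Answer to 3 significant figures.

2.91 m

A dh/dt = Q_in − 0.0214 √h. Steady state requires inflow = outflow:
Q_in = 0.0214 √h_ss ⇒ √h_ss = 0.0365/0.0214 = 1.7056.
h_ss = 1.7056² = 2.9091 m. (Since h₀ = 1.81 m < h_ss, the level will rise toward this value.)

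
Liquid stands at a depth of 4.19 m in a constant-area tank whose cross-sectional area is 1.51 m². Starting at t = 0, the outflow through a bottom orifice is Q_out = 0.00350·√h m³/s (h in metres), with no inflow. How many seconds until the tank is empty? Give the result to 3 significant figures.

With no inflow, A dh/dt = −0.00350 √h.
This is separable: 2 d(√h)/dt = −0.00350/A, so √h = √h₀ − (0.00350/(2A)) t.
Tank is empty when √h = 0: t_empty = 2A√h₀/0.00350.
t_empty = 2·1.51·√4.19/0.00350 = 3.0200·2.0469/0.00350 = 1766.2 s.

1770 s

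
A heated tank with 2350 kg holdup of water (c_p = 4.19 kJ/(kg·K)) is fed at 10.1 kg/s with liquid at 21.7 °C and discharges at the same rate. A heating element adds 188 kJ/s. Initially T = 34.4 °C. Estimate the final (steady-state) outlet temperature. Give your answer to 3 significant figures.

M c_p dT/dt = ṁ c_p (T_in − T) + Q̇.
At steady state dT/dt = 0 ⇒ T_ss = T_in + Q̇/(ṁ c_p) = 21.7 + 188/(10.1·4.19) = 26.142 °C.

26.1 °C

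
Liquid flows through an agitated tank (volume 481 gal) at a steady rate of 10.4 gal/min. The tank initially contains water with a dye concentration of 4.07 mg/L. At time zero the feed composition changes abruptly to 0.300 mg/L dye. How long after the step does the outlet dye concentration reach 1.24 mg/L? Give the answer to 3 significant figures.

64.2 min

Species balance: V dC/dt = Q(C_in − C) ⇒ τ = V/Q = 46.250 min.
C(t) = C_in + (C₀ − C_in) e^(−t/τ). Set C = 1.24 and solve for t:
e^(−t/τ) = (C − C_in)/(C₀ − C_in) = (1.24 − 0.300)/(4.07 − 0.300) = 0.24934
t = −τ ln(…) = 46.250 × 1.3890 = 64.239 min.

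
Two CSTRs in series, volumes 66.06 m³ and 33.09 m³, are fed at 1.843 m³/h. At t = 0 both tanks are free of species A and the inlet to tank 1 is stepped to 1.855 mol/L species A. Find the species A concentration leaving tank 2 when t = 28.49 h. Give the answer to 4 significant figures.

0.5572 mol/L

Time constants: τᵢ = Vᵢ/Q for each well-mixed tank.
τ₁ = 66.06/1.843 = 35.8437 h; τ₂ = 33.09/1.843 = 17.9544 h.
Tank 1: C₁ = C_in(1 − e^(−t/τ₁)). Tank 2 (τ₁ ≠ τ₂): C₂ = C_in[1 − (τ₁ e^(−t/τ₁) − τ₂ e^(−t/τ₂))/(τ₁ − τ₂)].
At t = 28.49: e^(−t/τ₁) = 0.451654, e^(−t/τ₂) = 0.204580.
C₂ = 1.855·[1 − (35.8437·0.451654 − 17.9544·0.204580)/(17.8893)] = 1.855·0.300373 = 0.557192 mol/L.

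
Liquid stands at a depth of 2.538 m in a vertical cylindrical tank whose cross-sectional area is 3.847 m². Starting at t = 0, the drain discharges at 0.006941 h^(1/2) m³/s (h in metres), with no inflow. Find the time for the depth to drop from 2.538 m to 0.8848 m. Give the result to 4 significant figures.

A dh/dt = −Q_out = −0.006941 √h.
This is separable: 2 d(√h)/dt = −0.006941/A, so √h = √h₀ − (0.006941/(2A)) t.
t = 2A(√h₀ − √h)/0.006941 = 2·3.847·(√2.538 − √0.8848)/0.006941
  = 7.69400 × (1.59311 − 0.940638) / 0.006941 = 723.256 s.

723.3 s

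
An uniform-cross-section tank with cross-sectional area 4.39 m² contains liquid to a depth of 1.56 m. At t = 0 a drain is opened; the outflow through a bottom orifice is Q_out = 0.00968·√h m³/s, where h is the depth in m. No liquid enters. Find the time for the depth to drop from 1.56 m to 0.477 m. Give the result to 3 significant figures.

Accumulation of liquid (constant cross-section A): A dh/dt = −0.00968 √h.
This is separable: 2 d(√h)/dt = −0.00968/A, so √h = √h₀ − (0.00968/(2A)) t.
t = 2A(√h₀ − √h)/0.00968 = 2·4.39·(√1.56 − √0.477)/0.00968
  = 8.7800 × (1.2490 − 0.69065) / 0.00968 = 506.44 s.

506 s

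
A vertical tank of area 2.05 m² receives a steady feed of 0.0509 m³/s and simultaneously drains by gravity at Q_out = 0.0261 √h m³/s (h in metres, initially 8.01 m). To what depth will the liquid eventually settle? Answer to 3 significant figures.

3.80 m

Accumulation of liquid (constant cross-section A): A dh/dt = Q_in − 0.0261 √h. At steady state dh/dt = 0:
Q_in = 0.0261 √h_ss ⇒ √h_ss = 0.0509/0.0261 = 1.9502.
h_ss = 1.9502² = 3.8032 m. (Since h₀ = 8.01 m > h_ss, the level will fall toward this value.)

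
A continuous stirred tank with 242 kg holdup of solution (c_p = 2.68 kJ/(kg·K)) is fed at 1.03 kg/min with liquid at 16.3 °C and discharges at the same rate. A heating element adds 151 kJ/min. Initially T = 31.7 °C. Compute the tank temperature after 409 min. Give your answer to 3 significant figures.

M c_p dT/dt = ṁ c_p (T_in − T) + Q̇.
τ = M/ṁ = 234.95 min; T_ss = T_in + Q̇/(ṁ c_p) = 16.3 + 151/(1.03·2.68) = 71.002 °C.
T approaches T_ss exponentially: T(t) = T_ss + (T₀ − T_ss) e^(−t/τ).
T(409) = 71.002 + (-39.302)·e^(−409/234.95) = 71.002 + (-39.302)·0.17538 = 64.109 °C.

64.1 °C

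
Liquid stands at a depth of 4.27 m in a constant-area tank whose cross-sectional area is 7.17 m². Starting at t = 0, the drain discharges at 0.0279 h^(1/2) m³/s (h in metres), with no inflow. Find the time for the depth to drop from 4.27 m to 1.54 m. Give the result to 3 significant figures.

424 s

A dh/dt = −Q_out = −0.0279 √h.
This is separable: 2 d(√h)/dt = −0.0279/A, so √h = √h₀ − (0.0279/(2A)) t.
t = 2A(√h₀ − √h)/0.0279 = 2·7.17·(√4.27 − √1.54)/0.0279
  = 14.340 × (2.0664 − 1.2410) / 0.0279 = 424.25 s.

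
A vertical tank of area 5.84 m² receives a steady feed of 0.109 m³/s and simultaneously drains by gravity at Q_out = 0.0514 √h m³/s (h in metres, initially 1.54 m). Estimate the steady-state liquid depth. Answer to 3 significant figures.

A dh/dt = Q_in − 0.0514 √h. Steady state requires inflow = outflow:
Q_in = 0.0514 √h_ss ⇒ √h_ss = 0.109/0.0514 = 2.1206.
h_ss = 2.1206² = 4.4970 m. (Since h₀ = 1.54 m < h_ss, the level will rise toward this value.)

4.50 m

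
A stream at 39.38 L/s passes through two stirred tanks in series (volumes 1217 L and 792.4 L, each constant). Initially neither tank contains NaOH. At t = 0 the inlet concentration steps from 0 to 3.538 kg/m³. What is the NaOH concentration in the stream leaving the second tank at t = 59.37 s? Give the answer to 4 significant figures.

Species balance on tank i: dCᵢ/dt = (Cᵢ₋₁ − Cᵢ)/τᵢ with τᵢ = Vᵢ/Q.
τ₁ = 1217/39.38 = 30.9040 s; τ₂ = 792.4/39.38 = 20.1219 s.
Tank 1: C₁ = C_in(1 − e^(−t/τ₁)). Tank 2 (τ₁ ≠ τ₂): C₂ = C_in[1 − (τ₁ e^(−t/τ₁) − τ₂ e^(−t/τ₂))/(τ₁ − τ₂)].
At t = 59.37: e^(−t/τ₁) = 0.146444, e^(−t/τ₂) = 0.0523126.
C₂ = 3.538·[1 − (30.9040·0.146444 − 20.1219·0.0523126)/(10.7821)] = 3.538·0.677884 = 2.39836 kg/m³.

2.398 kg/m³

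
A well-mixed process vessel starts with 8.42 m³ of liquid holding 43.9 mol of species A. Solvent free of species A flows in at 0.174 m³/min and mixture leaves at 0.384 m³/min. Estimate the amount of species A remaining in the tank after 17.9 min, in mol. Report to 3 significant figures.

14.9 mol

Let m(t) be the amount of species A. Volume: V(t) = V₀ + (Q_in − Q_out) t = 8.42 − 0.21000 t; V(17.9) = 4.6610 m³.
Species balance (pure solvent in): dm/dt = −Q_out · m/V(t).
Separate: dm/m = −Q_out dt/V(t) ⇒ ln(m/m₀) = −(Q_out/(Q_in−Q_out)) ln(V/V₀).
m = m₀ (V₀/V)^(Q_out/(Q_in−Q_out)) = 43.9 × (8.42/4.6610)^(-1.8286) = 14.888 mol.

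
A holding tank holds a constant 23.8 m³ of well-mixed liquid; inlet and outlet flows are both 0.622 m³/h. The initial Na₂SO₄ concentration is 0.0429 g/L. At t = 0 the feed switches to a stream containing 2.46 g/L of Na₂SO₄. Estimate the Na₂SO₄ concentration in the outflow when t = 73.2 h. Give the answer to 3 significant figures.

Transient balance on the dissolved component: V dC/dt = Q(C_in − C).
So dC/dt = (C_in − C)/τ with τ = V/Q = 23.8/0.622 = 38.264 h.
Solution: C(t) = C_in + (C₀ − C_in) e^(−t/τ).
C(73.2) = 2.46 + (0.0429 − 2.46)·e^(−73.2/38.264) = 2.46 + (-2.4171)·0.14763 = 2.1032 g/L.

2.10 g/L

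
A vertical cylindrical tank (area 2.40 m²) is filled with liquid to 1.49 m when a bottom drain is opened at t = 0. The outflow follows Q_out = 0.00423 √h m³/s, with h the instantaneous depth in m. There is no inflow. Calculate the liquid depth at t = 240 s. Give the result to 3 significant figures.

With no inflow, A dh/dt = −0.00423 √h.
∫ h^(−1/2) dh = −(0.00423/A) ∫ dt, giving 2√h = 2√h₀ − (0.00423/A) t.
√h = √1.49 − 0.00423·240/(2·2.40) = 1.2207 − 0.21150 = 1.0092.
h = 1.0092² = 1.0184 m.

1.02 m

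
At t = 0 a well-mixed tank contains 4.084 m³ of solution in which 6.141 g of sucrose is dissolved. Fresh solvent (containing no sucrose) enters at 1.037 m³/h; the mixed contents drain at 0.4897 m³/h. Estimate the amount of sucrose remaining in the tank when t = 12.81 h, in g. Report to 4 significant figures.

Total volume: dV/dt = Q_in − Q_out = 0.547300 m³/h, so V(t) = 4.084 + 0.547300 t and V(12.81) = 11.0949 m³.
Solute balance: dm/dt = 0 − Q_out C = −Q_out m/V(t).
dm/m = −Q_out dt/(V₀ + 0.547300 t); integrating gives ln(m/m₀) = −(Q_out/(Q_in−Q_out)) ln(V/V₀).
m = m₀ (V₀/V)^(Q_out/(Q_in−Q_out)) = 6.141 × (4.084/11.0949)^(0.894756) = 2.51120 g.

2.511 g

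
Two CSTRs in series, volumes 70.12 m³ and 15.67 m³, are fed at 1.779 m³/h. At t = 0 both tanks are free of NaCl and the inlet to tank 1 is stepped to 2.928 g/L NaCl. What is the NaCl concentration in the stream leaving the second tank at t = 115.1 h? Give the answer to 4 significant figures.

2.725 g/L

Time constants: τᵢ = Vᵢ/Q for each well-mixed tank.
τ₁ = 70.12/1.779 = 39.4154 h; τ₂ = 15.67/1.779 = 8.80832 h.
Tank 1: C₁ = C_in(1 − e^(−t/τ₁)). Tank 2 (τ₁ ≠ τ₂): C₂ = C_in[1 − (τ₁ e^(−t/τ₁) − τ₂ e^(−t/τ₂))/(τ₁ − τ₂)].
At t = 115.1: e^(−t/τ₁) = 0.0539241, e^(−t/τ₂) = 2.11344e-06.
C₂ = 2.928·[1 − (39.4154·0.0539241 − 8.80832·2.11344e-06)/(30.6071)] = 2.928·0.930558 = 2.72467 g/L.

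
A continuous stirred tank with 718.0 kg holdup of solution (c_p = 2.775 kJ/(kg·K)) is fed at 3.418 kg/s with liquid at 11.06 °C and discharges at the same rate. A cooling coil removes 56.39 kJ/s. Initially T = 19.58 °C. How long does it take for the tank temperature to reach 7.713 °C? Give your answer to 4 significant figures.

360.7 s

M c_p dT/dt = ṁ c_p (T_in − T) − Q̇.
τ = M/ṁ = 210.064 s; T_ss = T_in − Q̇/(ṁ c_p) = 5.11479 °C.
T(t) = T_ss + (T₀ − T_ss) e^(−t/τ). Set T = 7.713:
e^(−t/τ) = (7.713 − 5.11479)/(19.58 − 5.11479) = 0.179618
t = −210.064 · ln(0.179618) = 360.665 s.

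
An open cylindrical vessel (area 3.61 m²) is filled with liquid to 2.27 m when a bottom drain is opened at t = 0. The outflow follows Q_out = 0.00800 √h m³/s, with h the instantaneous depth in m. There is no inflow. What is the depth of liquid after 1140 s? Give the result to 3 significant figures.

0.0593 m

Accumulation of liquid (constant cross-section A): A dh/dt = −0.00800 √h.
∫ h^(−1/2) dh = −(0.00800/A) ∫ dt, giving 2√h = 2√h₀ − (0.00800/A) t.
√h = √2.27 − 0.00800·1140/(2·3.61) = 1.5067 − 1.2632 = 0.24349.
h = 0.24349² = 0.059289 m.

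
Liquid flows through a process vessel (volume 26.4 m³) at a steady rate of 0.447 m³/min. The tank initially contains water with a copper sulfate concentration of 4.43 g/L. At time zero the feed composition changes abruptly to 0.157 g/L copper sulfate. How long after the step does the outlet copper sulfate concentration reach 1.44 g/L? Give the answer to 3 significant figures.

71.1 min

Unsteady species balance (constant V, well mixed): V dC/dt = Q(C_in − C), so τ = V/Q = 59.060 min.
C(t) = C_in + (C₀ − C_in) e^(−t/τ). Set C = 1.44 and solve for t:
e^(−t/τ) = (C − C_in)/(C₀ − C_in) = (1.44 − 0.157)/(4.43 − 0.157) = 0.30026
t = −τ ln(…) = 59.060 × 1.2031 = 71.056 min.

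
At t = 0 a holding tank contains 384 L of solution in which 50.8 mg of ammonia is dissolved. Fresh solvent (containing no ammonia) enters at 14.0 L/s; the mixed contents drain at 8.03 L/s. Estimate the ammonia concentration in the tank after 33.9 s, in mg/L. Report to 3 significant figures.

0.0490 mg/L

Total volume: dV/dt = Q_in − Q_out = 5.9700 L/s, so V(t) = 384 + 5.9700 t and V(33.9) = 586.38 L.
Solute balance: dm/dt = 0 − Q_out C = −Q_out m/V(t).
Separate: dm/m = −Q_out dt/V(t) ⇒ ln(m/m₀) = −(Q_out/(Q_in−Q_out)) ln(V/V₀).
m = m₀ (V₀/V)^(Q_out/(Q_in−Q_out)) = 50.8 × (384/586.38)^(1.3451) = 28.746 mg.
C = m/V = 28.746/586.38 = 0.049022 mg/L.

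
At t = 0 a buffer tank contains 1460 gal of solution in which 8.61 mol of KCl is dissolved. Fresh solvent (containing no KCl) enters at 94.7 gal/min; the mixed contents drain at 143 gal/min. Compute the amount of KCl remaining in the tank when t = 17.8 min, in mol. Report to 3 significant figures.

Let m(t) be the amount of KCl. Volume: V(t) = V₀ + (Q_in − Q_out) t = 1460 − 48.300 t; V(17.8) = 600.26 gal.
Species balance (pure solvent in): dm/dt = −Q_out · m/V(t).
Separate: dm/m = −Q_out dt/V(t) ⇒ ln(m/m₀) = −(Q_out/(Q_in−Q_out)) ln(V/V₀).
m = m₀ (V₀/V)^(Q_out/(Q_in−Q_out)) = 8.61 × (1460/600.26)^(-2.9607) = 0.61965 mol.

0.620 mol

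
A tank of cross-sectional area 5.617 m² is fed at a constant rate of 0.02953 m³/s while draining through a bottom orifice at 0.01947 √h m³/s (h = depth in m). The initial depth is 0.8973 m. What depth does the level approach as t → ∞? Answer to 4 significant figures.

A dh/dt = Q_in − 0.01947 √h. Steady state requires inflow = outflow:
Q_in = 0.01947 √h_ss ⇒ √h_ss = 0.02953/0.01947 = 1.51669.
h_ss = 1.51669² = 2.30036 m. (Since h₀ = 0.8973 m < h_ss, the level will rise toward this value.)

2.300 m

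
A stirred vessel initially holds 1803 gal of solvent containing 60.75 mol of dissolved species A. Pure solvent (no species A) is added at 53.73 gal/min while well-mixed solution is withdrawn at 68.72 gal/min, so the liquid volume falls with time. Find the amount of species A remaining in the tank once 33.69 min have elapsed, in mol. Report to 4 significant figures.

13.47 mol

Let m(t) be the amount of species A. Volume: V(t) = V₀ + (Q_in − Q_out) t = 1803 − 14.9900 t; V(33.69) = 1297.99 gal.
No species A enters, so dm/dt = −Q_out · (m/V).
dm/m = −Q_out dt/(V₀ − 14.9900 t); integrating gives ln(m/m₀) = −(Q_out/(Q_in−Q_out)) ln(V/V₀).
m = m₀ (V₀/V)^(Q_out/(Q_in−Q_out)) = 60.75 × (1803/1297.99)^(-4.58439) = 13.4660 mol.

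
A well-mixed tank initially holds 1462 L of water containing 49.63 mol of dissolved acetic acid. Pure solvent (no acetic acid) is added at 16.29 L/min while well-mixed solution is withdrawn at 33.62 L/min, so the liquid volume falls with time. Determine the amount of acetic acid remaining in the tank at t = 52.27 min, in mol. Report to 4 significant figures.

Let m(t) be the amount of acetic acid. Volume: V(t) = V₀ + (Q_in − Q_out) t = 1462 − 17.3300 t; V(52.27) = 556.161 L.
No acetic acid enters, so dm/dt = −Q_out · (m/V).
dm/m = −Q_out dt/(V₀ − 17.3300 t); integrating gives ln(m/m₀) = −(Q_out/(Q_in−Q_out)) ln(V/V₀).
m = m₀ (V₀/V)^(Q_out/(Q_in−Q_out)) = 49.63 × (1462/556.161)^(-1.93999) = 7.61097 mol.

7.611 mol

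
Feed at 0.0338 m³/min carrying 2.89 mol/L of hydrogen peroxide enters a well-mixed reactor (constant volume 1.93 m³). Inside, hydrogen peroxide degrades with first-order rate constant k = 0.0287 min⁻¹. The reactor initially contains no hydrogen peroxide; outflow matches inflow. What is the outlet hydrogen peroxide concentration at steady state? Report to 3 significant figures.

Species balance: V dC/dt = Q C_in − Q C − k V C.
At steady state: 0 = Q C_in − (Q + kV) C_ss, so C_ss = Q C_in/(Q + kV).
C_ss = 0.0338·2.89/(0.0338 + 0.0287·1.93) = 0.097682/0.089191 = 1.0952 mol/L.

1.10 mol/L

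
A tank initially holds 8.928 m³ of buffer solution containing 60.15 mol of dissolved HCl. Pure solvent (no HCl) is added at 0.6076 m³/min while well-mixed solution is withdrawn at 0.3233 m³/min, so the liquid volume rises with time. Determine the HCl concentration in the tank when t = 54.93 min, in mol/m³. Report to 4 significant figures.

Let m(t) be the amount of HCl. Volume: V(t) = V₀ + (Q_in − Q_out) t = 8.928 + 0.284300 t; V(54.93) = 24.5446 m³.
Species balance (pure solvent in): dm/dt = −Q_out · m/V(t).
Separate: dm/m = −Q_out dt/V(t) ⇒ ln(m/m₀) = −(Q_out/(Q_in−Q_out)) ln(V/V₀).
m = m₀ (V₀/V)^(Q_out/(Q_in−Q_out)) = 60.15 × (8.928/24.5446)^(1.13718) = 19.0452 mol.
C = m/V = 19.0452/24.5446 = 0.775941 mol/m³.

0.7759 mol/m³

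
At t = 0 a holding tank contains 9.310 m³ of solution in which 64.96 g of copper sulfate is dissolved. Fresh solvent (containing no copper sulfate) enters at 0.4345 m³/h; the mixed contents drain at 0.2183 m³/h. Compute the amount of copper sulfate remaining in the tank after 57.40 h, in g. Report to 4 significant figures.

27.62 g

Total volume: dV/dt = Q_in − Q_out = 0.216200 m³/h, so V(t) = 9.310 + 0.216200 t and V(57.40) = 21.7199 m³.
Solute balance: dm/dt = 0 − Q_out C = −Q_out m/V(t).
dm/m = −Q_out dt/(V₀ + 0.216200 t); integrating gives ln(m/m₀) = −(Q_out/(Q_in−Q_out)) ln(V/V₀).
m = m₀ (V₀/V)^(Q_out/(Q_in−Q_out)) = 64.96 × (9.310/21.7199)^(1.00971) = 27.6162 g.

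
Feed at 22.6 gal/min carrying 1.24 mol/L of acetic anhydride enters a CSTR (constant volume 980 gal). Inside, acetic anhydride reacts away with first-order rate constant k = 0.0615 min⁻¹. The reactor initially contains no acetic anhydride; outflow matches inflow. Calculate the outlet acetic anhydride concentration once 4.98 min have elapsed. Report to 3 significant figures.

0.116 mol/L

V dC/dt = Q(C_in − C) − k V C.
This is linear with rate a = Q/V + k = 0.084561 min⁻¹.
C_ss = Q C_in/(Q + kV) = 0.33817 mol/L; C(t) = C_ss + (C₀ − C_ss) e^(−a t).
C(4.98) = 0.33817 + (-0.33817)·e^(−0.084561·4.98) = 0.33817 + (-0.33817)·0.65631 = 0.11622 mol/L.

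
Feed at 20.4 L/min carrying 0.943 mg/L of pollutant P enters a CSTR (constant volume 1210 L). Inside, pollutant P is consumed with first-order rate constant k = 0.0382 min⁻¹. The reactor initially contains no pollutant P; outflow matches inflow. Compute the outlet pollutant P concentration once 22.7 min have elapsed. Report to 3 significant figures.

V dC/dt = Q(C_in − C) − k V C.
This is linear with rate a = Q/V + k = 0.055060 min⁻¹.
C_ss = Q C_in/(Q + kV) = 0.28875 mg/L; C(t) = C_ss + (C₀ − C_ss) e^(−a t).
C(22.7) = 0.28875 + (-0.28875)·e^(−0.055060·22.7) = 0.28875 + (-0.28875)·0.28655 = 0.20601 mg/L.

0.206 mg/L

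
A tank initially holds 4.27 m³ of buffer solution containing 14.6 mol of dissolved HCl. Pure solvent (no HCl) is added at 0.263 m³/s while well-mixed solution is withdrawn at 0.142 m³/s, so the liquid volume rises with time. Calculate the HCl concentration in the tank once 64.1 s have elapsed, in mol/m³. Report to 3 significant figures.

Total volume: dV/dt = Q_in − Q_out = 0.12100 m³/s, so V(t) = 4.27 + 0.12100 t and V(64.1) = 12.026 m³.
Species balance (pure solvent in): dm/dt = −Q_out · m/V(t).
Separate: dm/m = −Q_out dt/V(t) ⇒ ln(m/m₀) = −(Q_out/(Q_in−Q_out)) ln(V/V₀).
m = m₀ (V₀/V)^(Q_out/(Q_in−Q_out)) = 14.6 × (4.27/12.026)^(1.1736) = 4.3312 mol.
C = m/V = 4.3312/12.026 = 0.36015 mol/m³.

0.360 mol/m³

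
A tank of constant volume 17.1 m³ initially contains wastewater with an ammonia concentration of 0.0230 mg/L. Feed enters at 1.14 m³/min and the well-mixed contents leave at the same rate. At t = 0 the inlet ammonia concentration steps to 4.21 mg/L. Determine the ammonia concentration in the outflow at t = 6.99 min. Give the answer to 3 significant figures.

Unsteady species balance (constant V, well mixed): V dC/dt = Q(C_in − C).
So dC/dt = (C_in − C)/τ with τ = V/Q = 17.1/1.14 = 15.000 min.
Integrating: C(t) = C_in + (C₀ − C_in) e^(−t/τ).
C(6.99) = 4.21 + (0.0230 − 4.21)·e^(−6.99/15.000) = 4.21 + (-4.1870)·0.62751 = 1.5826 mg/L.

1.58 mg/L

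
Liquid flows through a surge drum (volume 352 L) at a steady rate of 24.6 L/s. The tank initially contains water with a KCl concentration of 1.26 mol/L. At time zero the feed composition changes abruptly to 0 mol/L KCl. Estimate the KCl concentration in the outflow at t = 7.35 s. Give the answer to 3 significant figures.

Accumulation = in − out for the solute gives V dC/dt = Q(C_in − C).
Rewrite as dC/dt + C/τ = C_in/τ, τ = V/Q = 14.309 s.
C approaches C_in exponentially: C(t) = C_in + (C₀ − C_in) e^(−t/τ).
C(7.35) = 0 + (1.26 − 0)·e^(−7.35/14.309) = 0 + (1.2600)·0.59830 = 0.75386 mol/L.

0.754 mol/L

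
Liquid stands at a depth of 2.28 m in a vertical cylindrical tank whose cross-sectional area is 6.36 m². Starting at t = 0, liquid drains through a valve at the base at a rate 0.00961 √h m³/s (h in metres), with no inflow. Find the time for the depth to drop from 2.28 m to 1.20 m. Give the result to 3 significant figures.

Volume balance on the tank: A dh/dt = −0.00961 √h.
This is separable: 2 d(√h)/dt = −0.00961/A, so √h = √h₀ − (0.00961/(2A)) t.
t = 2A(√h₀ − √h)/0.00961 = 2·6.36·(√2.28 − √1.20)/0.00961
  = 12.720 × (1.5100 − 1.0954) / 0.00961 = 548.67 s.

549 s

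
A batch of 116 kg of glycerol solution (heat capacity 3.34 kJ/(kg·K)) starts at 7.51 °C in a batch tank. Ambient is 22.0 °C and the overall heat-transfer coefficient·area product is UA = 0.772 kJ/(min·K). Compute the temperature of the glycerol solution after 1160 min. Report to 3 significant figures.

Lumped-capacitance energy balance: M c_p dT/dt = UA(T_amb − T).
dT/dt = (T_ss − T)/τ with T_ss = T_amb = 22.000 °C, τ = M c_p/UA = 116·3.34/0.772 = 501.87 min.
This is linear first-order; T(t) = T_ss + (T₀ − T_ss) e^(−t/τ).
T(1160) = 22.000 + (-14.490)·0.099125 = 20.564 °C.

20.6 °C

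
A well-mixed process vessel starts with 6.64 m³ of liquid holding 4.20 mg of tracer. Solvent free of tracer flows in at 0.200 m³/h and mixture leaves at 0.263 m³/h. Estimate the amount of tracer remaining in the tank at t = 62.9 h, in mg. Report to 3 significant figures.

Let m(t) be the amount of tracer. Volume: V(t) = V₀ + (Q_in − Q_out) t = 6.64 − 0.063000 t; V(62.9) = 2.6773 m³.
No tracer enters, so dm/dt = −Q_out · (m/V).
dm/m = −Q_out dt/(V₀ − 0.063000 t); integrating gives ln(m/m₀) = −(Q_out/(Q_in−Q_out)) ln(V/V₀).
m = m₀ (V₀/V)^(Q_out/(Q_in−Q_out)) = 4.20 × (6.64/2.6773)^(-4.1746) = 0.094730 mg.

0.0947 mg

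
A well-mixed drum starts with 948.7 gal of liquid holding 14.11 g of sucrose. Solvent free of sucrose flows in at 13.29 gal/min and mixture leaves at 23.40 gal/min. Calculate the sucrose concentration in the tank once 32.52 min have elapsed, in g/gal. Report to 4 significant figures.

Total volume: dV/dt = Q_in − Q_out = -10.1100 gal/min, so V(t) = 948.7 − 10.1100 t and V(32.52) = 619.923 gal.
Solute balance: dm/dt = 0 − Q_out C = −Q_out m/V(t).
dm/m = −Q_out dt/(V₀ − 10.1100 t); integrating gives ln(m/m₀) = −(Q_out/(Q_in−Q_out)) ln(V/V₀).
m = m₀ (V₀/V)^(Q_out/(Q_in−Q_out)) = 14.11 × (948.7/619.923)^(-2.31454) = 5.27012 g.
C = m/V = 5.27012/619.923 = 0.00850125 g/gal.

0.008501 g/gal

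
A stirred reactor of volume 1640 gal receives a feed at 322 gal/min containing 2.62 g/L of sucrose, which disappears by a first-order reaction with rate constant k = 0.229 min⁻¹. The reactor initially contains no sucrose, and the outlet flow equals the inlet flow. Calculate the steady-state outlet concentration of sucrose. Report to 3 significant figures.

Species balance: V dC/dt = Q C_in − Q C − k V C.
At steady state: 0 = Q C_in − (Q + kV) C_ss, so C_ss = Q C_in/(Q + kV).
C_ss = 322·2.62/(322 + 0.229·1640) = 843.64/697.56 = 1.2094 g/L.

1.21 g/L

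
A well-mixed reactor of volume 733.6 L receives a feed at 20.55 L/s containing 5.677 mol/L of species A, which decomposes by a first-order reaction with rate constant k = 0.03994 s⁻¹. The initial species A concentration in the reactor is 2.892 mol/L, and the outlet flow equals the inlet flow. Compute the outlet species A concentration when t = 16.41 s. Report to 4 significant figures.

2.521 mol/L

Accumulation = in − out − consumed: V dC/dt = Q C_in − Q C − k V C.
This is linear with rate a = Q/V + k = 0.0679525 s⁻¹.
C_ss = Q C_in/(Q + kV) = 2.34027 mol/L; C(t) = C_ss + (C₀ − C_ss) e^(−a t).
C(16.41) = 2.34027 + (0.551731)·e^(−0.0679525·16.41) = 2.34027 + (0.551731)·0.327882 = 2.52117 mol/L.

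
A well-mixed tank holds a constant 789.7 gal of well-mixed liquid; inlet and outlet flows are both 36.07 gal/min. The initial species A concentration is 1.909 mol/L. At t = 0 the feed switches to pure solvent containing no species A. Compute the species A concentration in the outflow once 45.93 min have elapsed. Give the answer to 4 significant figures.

0.2343 mol/L

Species balance on the tank: V dC/dt = Q(C_in − C).
Rewrite as dC/dt + C/τ = C_in/τ, τ = V/Q = 21.8935 min.
Solution: C(t) = C_in + (C₀ − C_in) e^(−t/τ).
C(45.93) = 0 + (1.909 − 0)·e^(−45.93/21.8935) = 0 + (1.90900)·0.122716 = 0.234266 mol/L.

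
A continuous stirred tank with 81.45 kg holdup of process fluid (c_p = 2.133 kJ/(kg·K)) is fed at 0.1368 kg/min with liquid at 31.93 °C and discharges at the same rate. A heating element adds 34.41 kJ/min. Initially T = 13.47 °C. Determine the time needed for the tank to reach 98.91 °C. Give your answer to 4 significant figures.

Heat balance on the well-mixed liquid: M c_p dT/dt = ṁ c_p (T_in − T) + 34.41.
τ = M/ṁ = 595.395 min; T_ss = T_in + Q̇/(ṁ c_p) = 149.855 °C.
T(t) = T_ss + (T₀ − T_ss) e^(−t/τ). Set T = 98.91:
e^(−t/τ) = (98.91 − 149.855)/(13.47 − 149.855) = 0.373540
t = −595.395 · ln(0.373540) = 586.302 min.

586.3 min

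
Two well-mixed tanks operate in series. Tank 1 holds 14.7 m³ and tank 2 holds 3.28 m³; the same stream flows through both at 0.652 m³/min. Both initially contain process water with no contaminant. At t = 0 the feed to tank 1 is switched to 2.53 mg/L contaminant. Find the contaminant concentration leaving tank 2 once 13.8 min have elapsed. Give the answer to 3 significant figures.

0.811 mg/L

Each tank obeys Vᵢ dCᵢ/dt = Q(Cᵢ₋₁ − Cᵢ), so τᵢ = Vᵢ/Q.
τ₁ = 14.7/0.652 = 22.546 min; τ₂ = 3.28/0.652 = 5.0307 min.
Solving the cascade with C₁(0)=C₂(0)=0 gives C₂(t) = C_in[1 − (τ₁ e^(−t/τ₁) − τ₂ e^(−t/τ₂))/(τ₁ − τ₂)].
At t = 13.8: e^(−t/τ₁) = 0.54222, e^(−t/τ₂) = 0.064366.
C₂ = 2.53·[1 − (22.546·0.54222 − 5.0307·0.064366)/(17.515)] = 2.53·0.32053 = 0.81095 mg/L.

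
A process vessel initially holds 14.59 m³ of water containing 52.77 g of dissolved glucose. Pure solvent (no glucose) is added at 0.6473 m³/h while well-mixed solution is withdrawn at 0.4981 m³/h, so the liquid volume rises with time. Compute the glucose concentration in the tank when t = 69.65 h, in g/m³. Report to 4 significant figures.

0.3508 g/m³

Total volume: dV/dt = Q_in − Q_out = 0.149200 m³/h, so V(t) = 14.59 + 0.149200 t and V(69.65) = 24.9818 m³.
Species balance (pure solvent in): dm/dt = −Q_out · m/V(t).
dm/m = −Q_out dt/(V₀ + 0.149200 t); integrating gives ln(m/m₀) = −(Q_out/(Q_in−Q_out)) ln(V/V₀).
m = m₀ (V₀/V)^(Q_out/(Q_in−Q_out)) = 52.77 × (14.59/24.9818)^(3.33847) = 8.76247 g.
C = m/V = 8.76247/24.9818 = 0.350754 g/m³.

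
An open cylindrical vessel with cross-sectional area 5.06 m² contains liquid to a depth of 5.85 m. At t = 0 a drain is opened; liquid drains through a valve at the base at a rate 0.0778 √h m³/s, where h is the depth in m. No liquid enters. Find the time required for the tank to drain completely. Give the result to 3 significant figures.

A dh/dt = −Q_out = −0.0778 √h.
Separate and integrate: 2(√h − √h₀) = −(0.0778/A) t.
Tank is empty when √h = 0: t_empty = 2A√h₀/0.0778.
t_empty = 2·5.06·√5.85/0.0778 = 10.120·2.4187/0.0778 = 314.61 s.

315 s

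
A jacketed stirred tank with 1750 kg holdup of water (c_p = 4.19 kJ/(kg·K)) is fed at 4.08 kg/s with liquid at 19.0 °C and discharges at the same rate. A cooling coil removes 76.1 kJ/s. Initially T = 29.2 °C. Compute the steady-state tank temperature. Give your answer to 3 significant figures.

14.5 °C

M c_p dT/dt = ṁ c_p (T_in − T) − Q̇.
At steady state dT/dt = 0 ⇒ T_ss = T_in − Q̇/(ṁ c_p) = 19.0 − 76.1/(4.08·4.19) = 14.548 °C.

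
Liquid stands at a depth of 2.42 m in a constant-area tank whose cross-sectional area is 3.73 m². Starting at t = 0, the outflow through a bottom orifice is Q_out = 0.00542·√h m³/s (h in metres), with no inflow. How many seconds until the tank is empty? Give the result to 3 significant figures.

2140 s

Mass balance (ρ constant): A dh/dt = −0.00542 √h.
∫ h^(−1/2) dh = −(0.00542/A) ∫ dt, giving 2√h = 2√h₀ − (0.00542/A) t.
Set h = 0: 2√h₀ = (0.00542/A) t_empty ⇒ t_empty = 2A√h₀/0.00542.
t_empty = 2·3.73·√2.42/0.00542 = 7.4600·1.5556/0.00542 = 2141.2 s.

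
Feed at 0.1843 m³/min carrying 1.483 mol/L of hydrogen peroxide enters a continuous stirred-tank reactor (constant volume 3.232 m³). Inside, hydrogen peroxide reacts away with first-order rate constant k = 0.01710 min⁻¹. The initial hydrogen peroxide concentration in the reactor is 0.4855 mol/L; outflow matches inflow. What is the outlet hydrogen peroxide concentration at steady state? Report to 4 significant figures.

1.141 mol/L

V dC/dt = Q(C_in − C) − k V C.
At steady state: 0 = Q C_in − (Q + kV) C_ss, so C_ss = Q C_in/(Q + kV).
C_ss = 0.1843·1.483/(0.1843 + 0.01710·3.232) = 0.273317/0.239567 = 1.14088 mol/L.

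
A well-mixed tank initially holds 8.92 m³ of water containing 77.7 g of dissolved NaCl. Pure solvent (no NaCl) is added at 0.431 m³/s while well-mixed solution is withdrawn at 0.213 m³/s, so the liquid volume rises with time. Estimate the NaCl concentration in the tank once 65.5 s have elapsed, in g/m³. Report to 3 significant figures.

Total volume: dV/dt = Q_in − Q_out = 0.21800 m³/s, so V(t) = 8.92 + 0.21800 t and V(65.5) = 23.199 m³.
Species balance (pure solvent in): dm/dt = −Q_out · m/V(t).
Separate: dm/m = −Q_out dt/V(t) ⇒ ln(m/m₀) = −(Q_out/(Q_in−Q_out)) ln(V/V₀).
m = m₀ (V₀/V)^(Q_out/(Q_in−Q_out)) = 77.7 × (8.92/23.199)^(0.97706) = 30.538 g.
C = m/V = 30.538/23.199 = 1.3163 g/m³.

1.32 g/m³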